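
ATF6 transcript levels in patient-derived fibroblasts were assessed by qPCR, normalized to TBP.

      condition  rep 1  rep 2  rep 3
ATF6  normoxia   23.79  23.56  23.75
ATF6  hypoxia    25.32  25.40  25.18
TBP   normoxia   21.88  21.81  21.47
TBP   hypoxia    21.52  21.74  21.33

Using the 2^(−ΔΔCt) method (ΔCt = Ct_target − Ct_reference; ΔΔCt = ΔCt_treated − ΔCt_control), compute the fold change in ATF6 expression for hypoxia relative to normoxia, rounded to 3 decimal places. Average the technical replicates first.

0.289

Mean Ct: ATF6 normoxia 23.700; ATF6 hypoxia 25.300; TBP normoxia 21.720; TBP hypoxia 21.530
ΔCt(normoxia) = 23.700 − 21.720 = 1.980
ΔCt(hypoxia) = 25.300 − 21.530 = 3.770
ΔΔCt = 3.770 − 1.980 = 1.790
Fold change = 2^(−1.790) = 0.2892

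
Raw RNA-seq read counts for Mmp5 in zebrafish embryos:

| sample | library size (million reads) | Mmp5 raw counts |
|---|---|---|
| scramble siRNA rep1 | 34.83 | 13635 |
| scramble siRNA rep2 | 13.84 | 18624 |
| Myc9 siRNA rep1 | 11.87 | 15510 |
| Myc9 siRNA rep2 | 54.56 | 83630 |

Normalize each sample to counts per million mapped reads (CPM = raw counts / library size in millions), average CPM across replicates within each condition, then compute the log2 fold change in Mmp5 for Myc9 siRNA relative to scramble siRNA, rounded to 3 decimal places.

CPM(scramble siRNA rep1) = 13635 / 34.83 = 391.4729
CPM(scramble siRNA rep2) = 18624 / 13.84 = 1345.6647
CPM(Myc9 siRNA rep1) = 15510 / 11.87 = 1306.6554
CPM(Myc9 siRNA rep2) = 83630 / 54.56 = 1532.8079
mean CPM(scramble siRNA) = 868.5688; mean CPM(Myc9 siRNA) = 1419.7317
Fold change = 1419.7317 / 868.5688 = 1.63456
log2(1.63456) = 0.7089

0.709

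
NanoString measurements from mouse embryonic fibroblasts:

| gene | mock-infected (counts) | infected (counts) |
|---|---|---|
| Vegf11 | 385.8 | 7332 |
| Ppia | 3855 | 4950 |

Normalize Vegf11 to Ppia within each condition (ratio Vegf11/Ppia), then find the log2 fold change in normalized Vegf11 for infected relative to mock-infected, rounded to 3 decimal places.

3.888

Vegf11/Ppia (mock-infected) = 385.8 / 3855 = 0.10008
Vegf11/Ppia (infected) = 7332 / 4950 = 1.4812
Fold change = 1.4812 / 0.10008 = 14.8006
log2(14.8006) = 3.8876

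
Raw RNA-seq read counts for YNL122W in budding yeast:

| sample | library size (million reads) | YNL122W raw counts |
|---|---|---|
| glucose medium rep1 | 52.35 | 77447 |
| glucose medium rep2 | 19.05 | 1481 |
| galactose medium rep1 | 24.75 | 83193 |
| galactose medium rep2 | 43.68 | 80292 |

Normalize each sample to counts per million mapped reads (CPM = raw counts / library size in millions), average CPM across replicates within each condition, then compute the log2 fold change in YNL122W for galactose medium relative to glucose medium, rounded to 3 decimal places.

1.739

CPM(glucose medium rep1) = 77447 / 52.35 = 1479.4078
CPM(glucose medium rep2) = 1481 / 19.05 = 77.7428
CPM(galactose medium rep1) = 83193 / 24.75 = 3361.3333
CPM(galactose medium rep2) = 80292 / 43.68 = 1838.1868
mean CPM(glucose medium) = 778.5753; mean CPM(galactose medium) = 2599.7601
Fold change = 2599.7601 / 778.5753 = 3.33912
log2(3.33912) = 1.7395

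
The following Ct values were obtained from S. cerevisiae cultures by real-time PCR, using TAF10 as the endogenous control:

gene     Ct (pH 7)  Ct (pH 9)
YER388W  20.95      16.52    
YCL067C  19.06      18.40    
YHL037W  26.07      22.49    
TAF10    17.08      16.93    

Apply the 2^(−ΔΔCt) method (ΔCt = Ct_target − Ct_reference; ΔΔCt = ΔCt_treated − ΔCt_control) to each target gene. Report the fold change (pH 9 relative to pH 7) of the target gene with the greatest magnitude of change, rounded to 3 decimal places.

YER388W: ΔΔCt = (16.52−16.93) − (20.95−17.08) = -0.41 − 3.87 = -4.28; fold change = 2^4.28 = 19.427
YCL067C: ΔΔCt = (18.40−16.93) − (19.06−17.08) = 1.47 − 1.98 = -0.51; fold change = 2^0.51 = 1.424
YHL037W: ΔΔCt = (22.49−16.93) − (26.07−17.08) = 5.56 − 8.99 = -3.43; fold change = 2^3.43 = 10.778
YER388W has the largest |ΔΔCt| = 4.28.

19.427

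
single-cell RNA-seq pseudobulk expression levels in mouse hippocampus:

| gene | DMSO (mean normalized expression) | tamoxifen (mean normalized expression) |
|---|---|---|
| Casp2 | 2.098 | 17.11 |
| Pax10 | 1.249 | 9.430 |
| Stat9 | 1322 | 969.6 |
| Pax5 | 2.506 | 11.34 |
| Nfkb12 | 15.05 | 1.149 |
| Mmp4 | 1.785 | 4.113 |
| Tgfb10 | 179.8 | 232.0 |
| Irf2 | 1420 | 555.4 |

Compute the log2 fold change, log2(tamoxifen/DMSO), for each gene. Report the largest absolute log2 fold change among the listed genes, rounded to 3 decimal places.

3.711

log2(17.11/2.098) = 3.028  (Casp2)
log2(9.430/1.249) = 2.916  (Pax10)
log2(969.6/1322) = -0.447  (Stat9)
log2(11.34/2.506) = 2.178  (Pax5)
log2(1.149/15.05) = -3.711  (Nfkb12)
log2(4.113/1.785) = 1.204  (Mmp4)
log2(232.0/179.8) = 0.368  (Tgfb10)
log2(555.4/1420) = -1.354  (Irf2)
The largest magnitude belongs to Nfkb12.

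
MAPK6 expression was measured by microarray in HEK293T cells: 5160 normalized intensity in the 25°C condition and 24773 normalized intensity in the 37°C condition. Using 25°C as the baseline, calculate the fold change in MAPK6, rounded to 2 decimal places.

4.80

Fold change = 24773 / 5160 = 4.801
MAPK6 is upregulated.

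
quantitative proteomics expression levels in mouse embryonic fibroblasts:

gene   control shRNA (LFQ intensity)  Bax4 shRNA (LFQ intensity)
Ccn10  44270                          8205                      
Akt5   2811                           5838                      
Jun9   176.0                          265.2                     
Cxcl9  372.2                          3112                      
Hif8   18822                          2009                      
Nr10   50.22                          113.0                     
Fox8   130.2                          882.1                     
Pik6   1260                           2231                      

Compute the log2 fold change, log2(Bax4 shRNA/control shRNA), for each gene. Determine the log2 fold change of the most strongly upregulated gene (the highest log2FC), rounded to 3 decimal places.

3.064

log2(8205/44270) = -2.432  (Ccn10)
log2(5838/2811) = 1.054  (Akt5)
log2(265.2/176.0) = 0.592  (Jun9)
log2(3112/372.2) = 3.064  (Cxcl9)
log2(2009/18822) = -3.228  (Hif8)
log2(113.0/50.22) = 1.170  (Nr10)
log2(882.1/130.2) = 2.760  (Fox8)
log2(2231/1260) = 0.824  (Pik6)
Cxcl9 is most strongly upregulated.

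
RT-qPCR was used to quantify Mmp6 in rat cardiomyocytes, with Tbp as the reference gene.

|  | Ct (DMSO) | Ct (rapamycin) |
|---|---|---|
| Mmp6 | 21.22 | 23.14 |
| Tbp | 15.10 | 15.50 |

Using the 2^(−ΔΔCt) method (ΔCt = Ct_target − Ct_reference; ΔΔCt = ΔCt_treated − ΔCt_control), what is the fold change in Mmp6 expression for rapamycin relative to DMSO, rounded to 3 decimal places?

0.349

ΔCt(DMSO) = 21.220 − 15.100 = 6.120
ΔCt(rapamycin) = 23.140 − 15.500 = 7.640
ΔΔCt = 7.640 − 6.120 = 1.520
Fold change = 2^(−1.520) = 0.3487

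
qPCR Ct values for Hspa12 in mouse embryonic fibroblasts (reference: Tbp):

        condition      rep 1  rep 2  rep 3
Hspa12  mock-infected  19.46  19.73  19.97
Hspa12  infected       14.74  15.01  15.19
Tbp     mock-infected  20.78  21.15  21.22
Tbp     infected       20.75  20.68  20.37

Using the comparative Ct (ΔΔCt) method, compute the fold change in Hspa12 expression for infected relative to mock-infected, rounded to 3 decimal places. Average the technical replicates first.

19.562

Mean Ct: Hspa12 mock-infected 19.720; Hspa12 infected 14.980; Tbp mock-infected 21.050; Tbp infected 20.600
ΔCt(mock-infected) = 19.720 − 21.050 = -1.330
ΔCt(infected) = 14.980 − 20.600 = -5.620
ΔΔCt = -5.620 − (-1.330) = -4.290
Fold change = 2^(−(-4.290)) = 2^4.290 = 19.5622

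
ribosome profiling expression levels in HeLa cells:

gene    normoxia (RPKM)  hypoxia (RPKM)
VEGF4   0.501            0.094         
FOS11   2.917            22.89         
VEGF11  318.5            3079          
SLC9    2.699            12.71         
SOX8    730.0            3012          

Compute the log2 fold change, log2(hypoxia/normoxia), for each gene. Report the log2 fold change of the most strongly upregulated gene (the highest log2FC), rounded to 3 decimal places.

log2(0.094/0.501) = -2.414  (VEGF4)
log2(22.89/2.917) = 2.972  (FOS11)
log2(3079/318.5) = 3.273  (VEGF11)
log2(12.71/2.699) = 2.235  (SLC9)
log2(3012/730.0) = 2.045  (SOX8)
VEGF11 is most strongly upregulated.

3.273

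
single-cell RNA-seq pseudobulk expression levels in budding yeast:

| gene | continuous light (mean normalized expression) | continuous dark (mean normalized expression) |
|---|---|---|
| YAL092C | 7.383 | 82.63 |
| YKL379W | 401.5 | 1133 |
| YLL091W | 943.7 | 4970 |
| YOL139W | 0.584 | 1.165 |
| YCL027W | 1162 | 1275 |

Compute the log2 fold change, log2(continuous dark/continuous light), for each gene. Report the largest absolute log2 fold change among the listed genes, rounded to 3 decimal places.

log2(82.63/7.383) = 3.484  (YAL092C)
log2(1133/401.5) = 1.497  (YKL379W)
log2(4970/943.7) = 2.397  (YLL091W)
log2(1.165/0.584) = 0.996  (YOL139W)
log2(1275/1162) = 0.134  (YCL027W)
The largest magnitude belongs to YAL092C.

3.484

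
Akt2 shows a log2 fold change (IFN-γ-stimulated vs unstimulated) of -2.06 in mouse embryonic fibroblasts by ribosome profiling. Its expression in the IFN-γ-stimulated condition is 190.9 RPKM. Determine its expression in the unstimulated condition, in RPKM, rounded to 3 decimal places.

796.027

Fold change = 2^(-2.06) = 0.2398
unstimulated expression = 190.9 / 0.2398 = 796.027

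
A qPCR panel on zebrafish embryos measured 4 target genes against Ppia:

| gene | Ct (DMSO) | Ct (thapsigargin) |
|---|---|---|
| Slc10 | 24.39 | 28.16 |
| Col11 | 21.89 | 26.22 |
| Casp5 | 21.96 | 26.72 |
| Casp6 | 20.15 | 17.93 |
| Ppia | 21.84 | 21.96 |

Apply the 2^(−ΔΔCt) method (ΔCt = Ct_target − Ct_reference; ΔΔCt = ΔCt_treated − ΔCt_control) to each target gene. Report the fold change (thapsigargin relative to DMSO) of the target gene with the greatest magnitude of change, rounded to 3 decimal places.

Slc10: ΔΔCt = (28.16−21.96) − (24.39−21.84) = 6.20 − 2.55 = 3.65; fold change = 2^-3.65 = 0.080
Col11: ΔΔCt = (26.22−21.96) − (21.89−21.84) = 4.26 − 0.05 = 4.21; fold change = 2^-4.21 = 0.054
Casp5: ΔΔCt = (26.72−21.96) − (21.96−21.84) = 4.76 − 0.12 = 4.64; fold change = 2^-4.64 = 0.040
Casp6: ΔΔCt = (17.93−21.96) − (20.15−21.84) = -4.03 − (-1.69) = -2.34; fold change = 2^2.34 = 5.063
Casp5 has the largest |ΔΔCt| = 4.64.

0.040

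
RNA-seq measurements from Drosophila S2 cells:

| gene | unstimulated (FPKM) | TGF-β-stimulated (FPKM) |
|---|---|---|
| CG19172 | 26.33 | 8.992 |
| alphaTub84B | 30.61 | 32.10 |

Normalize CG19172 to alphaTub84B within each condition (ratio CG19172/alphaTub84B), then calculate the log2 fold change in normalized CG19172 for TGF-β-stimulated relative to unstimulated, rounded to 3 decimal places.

-1.619

CG19172/alphaTub84B (unstimulated) = 26.33 / 30.61 = 0.86018
CG19172/alphaTub84B (TGF-β-stimulated) = 8.992 / 32.10 = 0.28012
Fold change = 0.28012 / 0.86018 = 0.3257
log2(0.3257) = -1.6186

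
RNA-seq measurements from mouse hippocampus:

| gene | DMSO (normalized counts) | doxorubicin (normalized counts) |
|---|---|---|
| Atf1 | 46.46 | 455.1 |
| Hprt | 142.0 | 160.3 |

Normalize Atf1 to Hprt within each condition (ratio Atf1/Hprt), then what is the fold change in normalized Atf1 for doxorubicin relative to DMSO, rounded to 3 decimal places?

8.677

Atf1/Hprt (DMSO) = 46.46 / 142.0 = 0.32718
Atf1/Hprt (doxorubicin) = 455.1 / 160.3 = 2.8391
Fold change = 2.8391 / 0.32718 = 8.6773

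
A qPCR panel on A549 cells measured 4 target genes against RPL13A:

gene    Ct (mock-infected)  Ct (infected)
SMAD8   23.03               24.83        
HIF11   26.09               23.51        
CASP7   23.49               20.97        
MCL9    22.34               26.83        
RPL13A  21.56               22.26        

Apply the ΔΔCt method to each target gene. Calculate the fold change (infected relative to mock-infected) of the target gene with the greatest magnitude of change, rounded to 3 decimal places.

SMAD8: ΔΔCt = (24.83−22.26) − (23.03−21.56) = 2.57 − 1.47 = 1.10; fold change = 2^-1.10 = 0.467
HIF11: ΔΔCt = (23.51−22.26) − (26.09−21.56) = 1.25 − 4.53 = -3.28; fold change = 2^3.28 = 9.714
CASP7: ΔΔCt = (20.97−22.26) − (23.49−21.56) = -1.29 − 1.93 = -3.22; fold change = 2^3.22 = 9.318
MCL9: ΔΔCt = (26.83−22.26) − (22.34−21.56) = 4.57 − 0.78 = 3.79; fold change = 2^-3.79 = 0.072
MCL9 has the largest |ΔΔCt| = 3.79.

0.072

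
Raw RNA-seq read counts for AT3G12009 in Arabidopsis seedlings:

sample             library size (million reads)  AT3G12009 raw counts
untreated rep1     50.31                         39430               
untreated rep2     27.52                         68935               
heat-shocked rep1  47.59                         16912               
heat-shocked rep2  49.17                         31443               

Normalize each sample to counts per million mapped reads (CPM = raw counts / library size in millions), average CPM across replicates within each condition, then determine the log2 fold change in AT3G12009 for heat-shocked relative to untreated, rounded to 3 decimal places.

CPM(untreated rep1) = 39430 / 50.31 = 783.7408
CPM(untreated rep2) = 68935 / 27.52 = 2504.9055
CPM(heat-shocked rep1) = 16912 / 47.59 = 355.3688
CPM(heat-shocked rep2) = 31443 / 49.17 = 639.4753
mean CPM(untreated) = 1644.3232; mean CPM(heat-shocked) = 497.4220
Fold change = 497.4220 / 1644.3232 = 0.30251
log2(0.30251) = -1.7250

-1.725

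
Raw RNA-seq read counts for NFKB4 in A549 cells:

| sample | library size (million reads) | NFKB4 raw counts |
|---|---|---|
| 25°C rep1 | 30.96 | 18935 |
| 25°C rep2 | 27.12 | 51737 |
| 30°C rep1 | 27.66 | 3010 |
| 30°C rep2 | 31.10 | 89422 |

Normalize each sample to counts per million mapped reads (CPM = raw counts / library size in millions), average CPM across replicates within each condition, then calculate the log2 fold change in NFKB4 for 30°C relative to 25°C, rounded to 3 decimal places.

CPM(25°C rep1) = 18935 / 30.96 = 611.5956
CPM(25°C rep2) = 51737 / 27.12 = 1907.7065
CPM(30°C rep1) = 3010 / 27.66 = 108.8214
CPM(30°C rep2) = 89422 / 31.10 = 2875.3055
mean CPM(25°C) = 1259.6510; mean CPM(30°C) = 1492.0634
Fold change = 1492.0634 / 1259.6510 = 1.18451
log2(1.18451) = 0.2443

0.244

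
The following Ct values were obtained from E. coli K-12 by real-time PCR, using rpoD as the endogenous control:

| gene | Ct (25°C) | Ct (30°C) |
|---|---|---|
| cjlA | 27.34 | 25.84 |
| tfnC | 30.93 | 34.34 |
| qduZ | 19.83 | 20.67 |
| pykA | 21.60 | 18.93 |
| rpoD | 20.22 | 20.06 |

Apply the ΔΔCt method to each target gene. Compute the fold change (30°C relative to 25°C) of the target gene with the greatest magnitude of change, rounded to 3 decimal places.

cjlA: ΔΔCt = (25.84−20.06) − (27.34−20.22) = 5.78 − 7.12 = -1.34; fold change = 2^1.34 = 2.532
tfnC: ΔΔCt = (34.34−20.06) − (30.93−20.22) = 14.28 − 10.71 = 3.57; fold change = 2^-3.57 = 0.084
qduZ: ΔΔCt = (20.67−20.06) − (19.83−20.22) = 0.61 − (-0.39) = 1.00; fold change = 2^-1.00 = 0.500
pykA: ΔΔCt = (18.93−20.06) − (21.60−20.22) = -1.13 − 1.38 = -2.51; fold change = 2^2.51 = 5.696
tfnC has the largest |ΔΔCt| = 3.57.

0.084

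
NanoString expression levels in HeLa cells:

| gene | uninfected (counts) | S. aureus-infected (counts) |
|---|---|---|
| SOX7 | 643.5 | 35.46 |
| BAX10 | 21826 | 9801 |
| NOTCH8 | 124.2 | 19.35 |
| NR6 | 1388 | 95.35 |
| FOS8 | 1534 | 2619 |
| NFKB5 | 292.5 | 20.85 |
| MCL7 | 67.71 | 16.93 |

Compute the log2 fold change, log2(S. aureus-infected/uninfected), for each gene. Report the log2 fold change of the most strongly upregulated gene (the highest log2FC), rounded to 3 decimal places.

log2(35.46/643.5) = -4.182  (SOX7)
log2(9801/21826) = -1.155  (BAX10)
log2(19.35/124.2) = -2.682  (NOTCH8)
log2(95.35/1388) = -3.864  (NR6)
log2(2619/1534) = 0.772  (FOS8)
log2(20.85/292.5) = -3.810  (NFKB5)
log2(16.93/67.71) = -2.000  (MCL7)
FOS8 is most strongly upregulated.

0.772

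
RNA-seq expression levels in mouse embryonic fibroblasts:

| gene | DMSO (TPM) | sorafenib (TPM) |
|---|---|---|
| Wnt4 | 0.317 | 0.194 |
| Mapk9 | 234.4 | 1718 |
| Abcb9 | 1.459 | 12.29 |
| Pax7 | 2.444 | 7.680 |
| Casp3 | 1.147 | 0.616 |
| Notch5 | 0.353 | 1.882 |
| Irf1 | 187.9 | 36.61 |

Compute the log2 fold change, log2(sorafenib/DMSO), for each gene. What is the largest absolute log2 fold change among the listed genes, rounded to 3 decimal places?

log2(0.194/0.317) = -0.708  (Wnt4)
log2(1718/234.4) = 2.874  (Mapk9)
log2(12.29/1.459) = 3.074  (Abcb9)
log2(7.680/2.444) = 1.652  (Pax7)
log2(0.616/1.147) = -0.897  (Casp3)
log2(1.882/0.353) = 2.415  (Notch5)
log2(36.61/187.9) = -2.360  (Irf1)
The largest magnitude belongs to Abcb9.

3.074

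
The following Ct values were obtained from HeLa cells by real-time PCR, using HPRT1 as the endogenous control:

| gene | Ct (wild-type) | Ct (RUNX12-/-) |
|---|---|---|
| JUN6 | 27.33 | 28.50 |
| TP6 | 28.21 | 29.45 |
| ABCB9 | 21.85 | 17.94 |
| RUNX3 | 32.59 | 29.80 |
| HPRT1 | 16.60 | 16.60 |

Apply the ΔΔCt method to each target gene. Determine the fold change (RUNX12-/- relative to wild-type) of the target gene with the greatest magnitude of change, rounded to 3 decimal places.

15.032

JUN6: ΔΔCt = (28.50−16.60) − (27.33−16.60) = 11.90 − 10.73 = 1.17; fold change = 2^-1.17 = 0.444
TP6: ΔΔCt = (29.45−16.60) − (28.21−16.60) = 12.85 − 11.61 = 1.24; fold change = 2^-1.24 = 0.423
ABCB9: ΔΔCt = (17.94−16.60) − (21.85−16.60) = 1.34 − 5.25 = -3.91; fold change = 2^3.91 = 15.032
RUNX3: ΔΔCt = (29.80−16.60) − (32.59−16.60) = 13.20 − 15.99 = -2.79; fold change = 2^2.79 = 6.916
ABCB9 has the largest |ΔΔCt| = 3.91.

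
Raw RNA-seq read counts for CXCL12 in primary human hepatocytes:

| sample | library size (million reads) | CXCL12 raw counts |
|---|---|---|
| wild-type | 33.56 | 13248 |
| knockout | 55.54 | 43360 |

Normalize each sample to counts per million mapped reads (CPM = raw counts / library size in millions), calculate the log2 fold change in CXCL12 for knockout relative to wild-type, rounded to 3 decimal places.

CPM(wild-type) = 13248 / 33.56 = 394.7557
CPM(knockout) = 43360 / 55.54 = 780.6986
Fold change = 780.6986 / 394.7557 = 1.97768
log2(1.97768) = 0.9838

0.984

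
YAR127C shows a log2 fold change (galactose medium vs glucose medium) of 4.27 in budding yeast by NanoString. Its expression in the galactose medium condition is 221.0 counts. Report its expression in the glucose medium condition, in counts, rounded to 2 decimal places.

11.45

Fold change = 2^(4.27) = 19.2929
glucose medium expression = 221.0 / 19.2929 = 11.45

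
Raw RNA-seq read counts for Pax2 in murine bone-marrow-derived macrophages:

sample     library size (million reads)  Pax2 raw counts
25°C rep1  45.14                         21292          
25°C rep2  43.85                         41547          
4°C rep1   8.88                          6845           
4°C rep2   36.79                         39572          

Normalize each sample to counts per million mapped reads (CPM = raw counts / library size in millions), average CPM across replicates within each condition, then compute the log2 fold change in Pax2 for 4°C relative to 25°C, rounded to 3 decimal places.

0.380

CPM(25°C rep1) = 21292 / 45.14 = 471.6881
CPM(25°C rep2) = 41547 / 43.85 = 947.4800
CPM(4°C rep1) = 6845 / 8.88 = 770.8333
CPM(4°C rep2) = 39572 / 36.79 = 1075.6184
mean CPM(25°C) = 709.5841; mean CPM(4°C) = 923.2259
Fold change = 923.2259 / 709.5841 = 1.30108
log2(1.30108) = 0.3797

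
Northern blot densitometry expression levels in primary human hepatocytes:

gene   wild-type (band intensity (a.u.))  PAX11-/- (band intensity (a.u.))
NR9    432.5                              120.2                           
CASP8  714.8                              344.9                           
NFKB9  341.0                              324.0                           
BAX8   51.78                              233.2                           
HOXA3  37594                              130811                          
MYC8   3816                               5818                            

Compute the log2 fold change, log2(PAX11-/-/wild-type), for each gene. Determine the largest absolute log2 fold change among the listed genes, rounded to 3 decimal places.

2.171

log2(120.2/432.5) = -1.847  (NR9)
log2(344.9/714.8) = -1.051  (CASP8)
log2(324.0/341.0) = -0.074  (NFKB9)
log2(233.2/51.78) = 2.171  (BAX8)
log2(130811/37594) = 1.799  (HOXA3)
log2(5818/3816) = 0.608  (MYC8)
The largest magnitude belongs to BAX8.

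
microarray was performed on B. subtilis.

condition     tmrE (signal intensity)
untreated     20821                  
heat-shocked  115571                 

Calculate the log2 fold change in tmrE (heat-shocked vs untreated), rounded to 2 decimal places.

2.47

Fold change = 115571 / 20821 = 5.5507
log2(5.5507) = 2.473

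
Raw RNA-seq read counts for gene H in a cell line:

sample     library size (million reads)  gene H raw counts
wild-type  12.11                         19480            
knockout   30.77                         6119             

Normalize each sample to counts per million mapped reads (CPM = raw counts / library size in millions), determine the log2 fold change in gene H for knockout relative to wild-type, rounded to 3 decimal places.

CPM(wild-type) = 19480 / 12.11 = 1608.5879
CPM(knockout) = 6119 / 30.77 = 198.8625
Fold change = 198.8625 / 1608.5879 = 0.12363
log2(0.12363) = -3.0160

-3.016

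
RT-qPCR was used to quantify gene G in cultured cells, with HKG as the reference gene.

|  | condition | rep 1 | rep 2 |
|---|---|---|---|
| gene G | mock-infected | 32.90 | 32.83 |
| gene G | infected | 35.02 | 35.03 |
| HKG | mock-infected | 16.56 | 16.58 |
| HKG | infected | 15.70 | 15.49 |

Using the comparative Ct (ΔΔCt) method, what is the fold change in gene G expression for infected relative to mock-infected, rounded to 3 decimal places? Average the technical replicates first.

Mean Ct: gene G mock-infected 32.865; gene G infected 35.025; HKG mock-infected 16.570; HKG infected 15.595
ΔCt(mock-infected) = 32.865 − 16.570 = 16.295
ΔCt(infected) = 35.025 − 15.595 = 19.430
ΔΔCt = 19.430 − 16.295 = 3.135
Fold change = 2^(−3.135) = 0.1138

0.114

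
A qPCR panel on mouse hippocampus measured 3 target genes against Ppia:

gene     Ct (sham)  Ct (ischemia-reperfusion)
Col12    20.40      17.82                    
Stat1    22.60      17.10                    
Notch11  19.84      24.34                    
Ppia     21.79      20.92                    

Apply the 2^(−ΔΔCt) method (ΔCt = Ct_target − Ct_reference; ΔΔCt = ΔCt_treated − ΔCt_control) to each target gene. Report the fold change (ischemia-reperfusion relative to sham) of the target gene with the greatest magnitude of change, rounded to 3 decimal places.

Col12: ΔΔCt = (17.82−20.92) − (20.40−21.79) = -3.10 − (-1.39) = -1.71; fold change = 2^1.71 = 3.272
Stat1: ΔΔCt = (17.10−20.92) − (22.60−21.79) = -3.82 − 0.81 = -4.63; fold change = 2^4.63 = 24.761
Notch11: ΔΔCt = (24.34−20.92) − (19.84−21.79) = 3.42 − (-1.95) = 5.37; fold change = 2^-5.37 = 0.024
Notch11 has the largest |ΔΔCt| = 5.37.

0.024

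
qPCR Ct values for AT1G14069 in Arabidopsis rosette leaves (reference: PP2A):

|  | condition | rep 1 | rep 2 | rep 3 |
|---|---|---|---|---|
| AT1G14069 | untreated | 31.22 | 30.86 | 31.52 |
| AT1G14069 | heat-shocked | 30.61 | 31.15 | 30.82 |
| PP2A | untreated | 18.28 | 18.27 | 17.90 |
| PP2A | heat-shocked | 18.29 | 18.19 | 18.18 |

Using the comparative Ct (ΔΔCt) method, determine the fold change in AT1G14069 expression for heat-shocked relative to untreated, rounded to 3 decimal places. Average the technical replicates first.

Mean Ct: AT1G14069 untreated 31.200; AT1G14069 heat-shocked 30.860; PP2A untreated 18.150; PP2A heat-shocked 18.220
ΔCt(untreated) = 31.200 − 18.150 = 13.050
ΔCt(heat-shocked) = 30.860 − 18.220 = 12.640
ΔΔCt = 12.640 − 13.050 = -0.410
Fold change = 2^(−(-0.410)) = 2^0.410 = 1.3287

1.329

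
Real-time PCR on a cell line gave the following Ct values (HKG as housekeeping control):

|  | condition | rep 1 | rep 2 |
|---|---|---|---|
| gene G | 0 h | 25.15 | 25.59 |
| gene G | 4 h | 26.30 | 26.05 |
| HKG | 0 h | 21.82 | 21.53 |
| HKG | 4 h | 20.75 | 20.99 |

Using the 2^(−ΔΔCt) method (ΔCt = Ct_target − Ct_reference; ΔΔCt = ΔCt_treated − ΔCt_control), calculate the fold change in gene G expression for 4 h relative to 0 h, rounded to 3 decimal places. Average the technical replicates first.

Mean Ct: gene G 0 h 25.370; gene G 4 h 26.175; HKG 0 h 21.675; HKG 4 h 20.870
ΔCt(0 h) = 25.370 − 21.675 = 3.695
ΔCt(4 h) = 26.175 − 20.870 = 5.305
ΔΔCt = 5.305 − 3.695 = 1.610
Fold change = 2^(−1.610) = 0.3276

0.328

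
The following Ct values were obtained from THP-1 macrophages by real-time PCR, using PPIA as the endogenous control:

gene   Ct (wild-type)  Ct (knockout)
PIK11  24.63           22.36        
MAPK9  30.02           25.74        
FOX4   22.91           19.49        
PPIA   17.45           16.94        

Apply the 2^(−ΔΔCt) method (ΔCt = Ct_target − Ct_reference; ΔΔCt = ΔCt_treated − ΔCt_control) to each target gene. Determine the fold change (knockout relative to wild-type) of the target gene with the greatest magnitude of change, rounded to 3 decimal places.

PIK11: ΔΔCt = (22.36−16.94) − (24.63−17.45) = 5.42 − 7.18 = -1.76; fold change = 2^1.76 = 3.387
MAPK9: ΔΔCt = (25.74−16.94) − (30.02−17.45) = 8.80 − 12.57 = -3.77; fold change = 2^3.77 = 13.642
FOX4: ΔΔCt = (19.49−16.94) − (22.91−17.45) = 2.55 − 5.46 = -2.91; fold change = 2^2.91 = 7.516
MAPK9 has the largest |ΔΔCt| = 3.77.

13.642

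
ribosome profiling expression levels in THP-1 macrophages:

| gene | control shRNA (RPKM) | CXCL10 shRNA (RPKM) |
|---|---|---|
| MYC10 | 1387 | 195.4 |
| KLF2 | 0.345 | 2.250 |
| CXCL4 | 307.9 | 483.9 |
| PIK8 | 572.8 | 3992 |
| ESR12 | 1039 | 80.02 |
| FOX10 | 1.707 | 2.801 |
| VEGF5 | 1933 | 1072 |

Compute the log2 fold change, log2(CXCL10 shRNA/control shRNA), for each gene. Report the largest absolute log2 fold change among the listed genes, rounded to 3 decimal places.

3.699

log2(195.4/1387) = -2.827  (MYC10)
log2(2.250/0.345) = 2.705  (KLF2)
log2(483.9/307.9) = 0.652  (CXCL4)
log2(3992/572.8) = 2.801  (PIK8)
log2(80.02/1039) = -3.699  (ESR12)
log2(2.801/1.707) = 0.714  (FOX10)
log2(1072/1933) = -0.851  (VEGF5)
The largest magnitude belongs to ESR12.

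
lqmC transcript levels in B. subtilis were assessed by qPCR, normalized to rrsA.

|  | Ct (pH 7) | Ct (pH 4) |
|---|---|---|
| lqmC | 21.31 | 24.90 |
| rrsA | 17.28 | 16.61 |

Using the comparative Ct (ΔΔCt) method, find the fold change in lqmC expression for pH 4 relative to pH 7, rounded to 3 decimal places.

0.052

ΔCt(pH 7) = 21.310 − 17.280 = 4.030
ΔCt(pH 4) = 24.900 − 16.610 = 8.290
ΔΔCt = 8.290 − 4.030 = 4.260
Fold change = 2^(−4.260) = 0.0522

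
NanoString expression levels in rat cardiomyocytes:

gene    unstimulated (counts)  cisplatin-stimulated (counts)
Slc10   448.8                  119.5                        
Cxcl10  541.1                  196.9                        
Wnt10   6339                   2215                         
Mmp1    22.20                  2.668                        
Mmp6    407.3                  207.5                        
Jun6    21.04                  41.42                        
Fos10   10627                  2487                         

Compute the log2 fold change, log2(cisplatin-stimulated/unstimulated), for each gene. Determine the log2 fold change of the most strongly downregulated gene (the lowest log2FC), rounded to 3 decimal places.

log2(119.5/448.8) = -1.909  (Slc10)
log2(196.9/541.1) = -1.458  (Cxcl10)
log2(2215/6339) = -1.517  (Wnt10)
log2(2.668/22.20) = -3.057  (Mmp1)
log2(207.5/407.3) = -0.973  (Mmp6)
log2(41.42/21.04) = 0.977  (Jun6)
log2(2487/10627) = -2.095  (Fos10)
Mmp1 is most strongly downregulated.

-3.057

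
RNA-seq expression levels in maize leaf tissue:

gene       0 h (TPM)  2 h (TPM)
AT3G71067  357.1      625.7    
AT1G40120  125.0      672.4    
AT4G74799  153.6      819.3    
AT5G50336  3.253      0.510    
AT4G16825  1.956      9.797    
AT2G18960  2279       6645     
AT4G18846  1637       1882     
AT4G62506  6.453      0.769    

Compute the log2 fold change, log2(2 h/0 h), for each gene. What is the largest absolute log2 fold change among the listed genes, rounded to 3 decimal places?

3.069

log2(625.7/357.1) = 0.809  (AT3G71067)
log2(672.4/125.0) = 2.427  (AT1G40120)
log2(819.3/153.6) = 2.415  (AT4G74799)
log2(0.510/3.253) = -2.673  (AT5G50336)
log2(9.797/1.956) = 2.324  (AT4G16825)
log2(6645/2279) = 1.544  (AT2G18960)
log2(1882/1637) = 0.201  (AT4G18846)
log2(0.769/6.453) = -3.069  (AT4G62506)
The largest magnitude belongs to AT4G62506.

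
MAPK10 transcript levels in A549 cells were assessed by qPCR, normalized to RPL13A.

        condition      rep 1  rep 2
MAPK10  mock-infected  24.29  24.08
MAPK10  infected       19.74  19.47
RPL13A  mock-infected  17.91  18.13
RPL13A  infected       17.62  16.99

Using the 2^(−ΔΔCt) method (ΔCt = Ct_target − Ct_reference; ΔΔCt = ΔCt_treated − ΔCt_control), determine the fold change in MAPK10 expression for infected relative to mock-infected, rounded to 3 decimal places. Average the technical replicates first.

Mean Ct: MAPK10 mock-infected 24.185; MAPK10 infected 19.605; RPL13A mock-infected 18.020; RPL13A infected 17.305
ΔCt(mock-infected) = 24.185 − 18.020 = 6.165
ΔCt(infected) = 19.605 − 17.305 = 2.300
ΔΔCt = 2.300 − 6.165 = -3.865
Fold change = 2^(−(-3.865)) = 2^3.865 = 14.5707

14.571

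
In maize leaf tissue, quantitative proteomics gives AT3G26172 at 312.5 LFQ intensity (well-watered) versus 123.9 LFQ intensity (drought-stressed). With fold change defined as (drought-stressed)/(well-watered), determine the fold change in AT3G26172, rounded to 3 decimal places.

0.396

Fold change = 123.9 / 312.5 = 0.3965
AT3G26172 is downregulated.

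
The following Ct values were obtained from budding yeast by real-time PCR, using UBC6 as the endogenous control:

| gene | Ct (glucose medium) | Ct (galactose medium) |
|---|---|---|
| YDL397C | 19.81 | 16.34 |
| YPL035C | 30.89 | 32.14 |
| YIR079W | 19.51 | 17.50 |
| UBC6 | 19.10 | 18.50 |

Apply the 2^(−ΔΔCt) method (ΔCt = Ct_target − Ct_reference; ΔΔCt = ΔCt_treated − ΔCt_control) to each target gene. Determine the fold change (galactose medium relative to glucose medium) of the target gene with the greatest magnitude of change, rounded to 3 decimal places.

7.311

YDL397C: ΔΔCt = (16.34−18.50) − (19.81−19.10) = -2.16 − 0.71 = -2.87; fold change = 2^2.87 = 7.311
YPL035C: ΔΔCt = (32.14−18.50) − (30.89−19.10) = 13.64 − 11.79 = 1.85; fold change = 2^-1.85 = 0.277
YIR079W: ΔΔCt = (17.50−18.50) − (19.51−19.10) = -1.00 − 0.41 = -1.41; fold change = 2^1.41 = 2.657
YDL397C has the largest |ΔΔCt| = 2.87.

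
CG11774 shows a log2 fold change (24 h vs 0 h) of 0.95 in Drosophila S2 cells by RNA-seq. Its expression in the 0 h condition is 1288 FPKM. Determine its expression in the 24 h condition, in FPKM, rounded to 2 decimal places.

Fold change = 2^(0.95) = 1.9319
24 h expression = 1288 × 1.9319 = 2488.25

2488.25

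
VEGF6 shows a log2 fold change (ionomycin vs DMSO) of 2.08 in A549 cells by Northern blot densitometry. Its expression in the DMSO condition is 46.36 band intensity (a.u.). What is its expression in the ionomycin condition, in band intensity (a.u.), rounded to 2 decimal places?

Fold change = 2^(2.08) = 4.2281
ionomycin expression = 46.36 × 4.2281 = 196.01

196.01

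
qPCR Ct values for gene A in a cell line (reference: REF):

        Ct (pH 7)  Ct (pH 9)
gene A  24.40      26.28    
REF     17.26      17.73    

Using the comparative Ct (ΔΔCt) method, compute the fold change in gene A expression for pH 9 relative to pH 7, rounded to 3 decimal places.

ΔCt(pH 7) = 24.400 − 17.260 = 7.140
ΔCt(pH 9) = 26.280 − 17.730 = 8.550
ΔΔCt = 8.550 − 7.140 = 1.410
Fold change = 2^(−1.410) = 0.3763

0.376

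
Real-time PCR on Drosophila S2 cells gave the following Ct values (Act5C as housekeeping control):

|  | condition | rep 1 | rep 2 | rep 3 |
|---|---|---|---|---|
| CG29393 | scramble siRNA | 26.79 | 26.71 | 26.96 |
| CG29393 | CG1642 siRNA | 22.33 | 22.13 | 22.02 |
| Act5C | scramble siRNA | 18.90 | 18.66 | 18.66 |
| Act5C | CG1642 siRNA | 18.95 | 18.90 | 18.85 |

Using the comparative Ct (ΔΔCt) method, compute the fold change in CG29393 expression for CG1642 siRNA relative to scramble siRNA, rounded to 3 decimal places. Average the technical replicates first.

28.246

Mean Ct: CG29393 scramble siRNA 26.820; CG29393 CG1642 siRNA 22.160; Act5C scramble siRNA 18.740; Act5C CG1642 siRNA 18.900
ΔCt(scramble siRNA) = 26.820 − 18.740 = 8.080
ΔCt(CG1642 siRNA) = 22.160 − 18.900 = 3.260
ΔΔCt = 3.260 − 8.080 = -4.820
Fold change = 2^(−(-4.820)) = 2^4.820 = 28.2465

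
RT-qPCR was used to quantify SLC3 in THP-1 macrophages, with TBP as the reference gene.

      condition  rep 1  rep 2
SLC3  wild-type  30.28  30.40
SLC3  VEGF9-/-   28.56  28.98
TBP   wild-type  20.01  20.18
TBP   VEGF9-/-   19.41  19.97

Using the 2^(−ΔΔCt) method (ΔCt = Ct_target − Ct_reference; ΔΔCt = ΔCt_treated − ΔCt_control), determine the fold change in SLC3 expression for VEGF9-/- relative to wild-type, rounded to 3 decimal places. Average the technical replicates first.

Mean Ct: SLC3 wild-type 30.340; SLC3 VEGF9-/- 28.770; TBP wild-type 20.095; TBP VEGF9-/- 19.690
ΔCt(wild-type) = 30.340 − 20.095 = 10.245
ΔCt(VEGF9-/-) = 28.770 − 19.690 = 9.080
ΔΔCt = 9.080 − 10.245 = -1.165
Fold change = 2^(−(-1.165)) = 2^1.165 = 2.2423

2.242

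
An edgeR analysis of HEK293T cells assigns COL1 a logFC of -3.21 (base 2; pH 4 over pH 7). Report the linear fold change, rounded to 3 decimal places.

Fold change = 2^(-3.21) = 0.1081
That is, COL1 drops to 10.8% of the pH 7 level.

0.108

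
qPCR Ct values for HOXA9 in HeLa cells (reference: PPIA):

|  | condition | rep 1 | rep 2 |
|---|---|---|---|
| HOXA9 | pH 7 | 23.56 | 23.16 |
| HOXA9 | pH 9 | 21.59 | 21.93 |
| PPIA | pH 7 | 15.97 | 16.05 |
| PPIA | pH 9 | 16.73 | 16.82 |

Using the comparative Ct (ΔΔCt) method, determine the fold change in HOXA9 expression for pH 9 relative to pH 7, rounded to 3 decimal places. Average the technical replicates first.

Mean Ct: HOXA9 pH 7 23.360; HOXA9 pH 9 21.760; PPIA pH 7 16.010; PPIA pH 9 16.775
ΔCt(pH 7) = 23.360 − 16.010 = 7.350
ΔCt(pH 9) = 21.760 − 16.775 = 4.985
ΔΔCt = 4.985 − 7.350 = -2.365
Fold change = 2^(−(-2.365)) = 2^2.365 = 5.1515

5.152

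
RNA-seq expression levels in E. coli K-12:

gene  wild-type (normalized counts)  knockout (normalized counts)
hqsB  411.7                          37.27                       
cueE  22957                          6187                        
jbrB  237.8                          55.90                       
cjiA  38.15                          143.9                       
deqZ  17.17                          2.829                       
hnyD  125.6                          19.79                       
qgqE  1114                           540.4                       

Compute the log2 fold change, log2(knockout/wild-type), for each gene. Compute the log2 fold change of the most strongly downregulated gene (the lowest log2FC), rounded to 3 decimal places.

log2(37.27/411.7) = -3.466  (hqsB)
log2(6187/22957) = -1.892  (cueE)
log2(55.90/237.8) = -2.089  (jbrB)
log2(143.9/38.15) = 1.915  (cjiA)
log2(2.829/17.17) = -2.602  (deqZ)
log2(19.79/125.6) = -2.666  (hnyD)
log2(540.4/1114) = -1.044  (qgqE)
hqsB is most strongly downregulated.

-3.466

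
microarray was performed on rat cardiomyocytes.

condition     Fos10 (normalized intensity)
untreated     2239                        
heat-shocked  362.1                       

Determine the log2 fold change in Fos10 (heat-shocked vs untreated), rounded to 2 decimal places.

Fold change = 362.1 / 2239 = 0.1617
log2(0.1617) = -2.628

-2.63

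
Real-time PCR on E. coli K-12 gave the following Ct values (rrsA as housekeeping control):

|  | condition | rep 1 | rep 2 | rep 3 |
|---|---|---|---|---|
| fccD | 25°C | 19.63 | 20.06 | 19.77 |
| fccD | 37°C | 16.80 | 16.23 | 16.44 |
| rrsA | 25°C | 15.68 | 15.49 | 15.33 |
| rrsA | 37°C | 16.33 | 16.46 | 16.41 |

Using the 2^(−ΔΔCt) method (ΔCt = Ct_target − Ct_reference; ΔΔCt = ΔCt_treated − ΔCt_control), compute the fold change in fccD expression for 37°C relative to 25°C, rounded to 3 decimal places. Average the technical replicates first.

Mean Ct: fccD 25°C 19.820; fccD 37°C 16.490; rrsA 25°C 15.500; rrsA 37°C 16.400
ΔCt(25°C) = 19.820 − 15.500 = 4.320
ΔCt(37°C) = 16.490 − 16.400 = 0.090
ΔΔCt = 0.090 − 4.320 = -4.230
Fold change = 2^(−(-4.230)) = 2^4.230 = 18.7654

18.765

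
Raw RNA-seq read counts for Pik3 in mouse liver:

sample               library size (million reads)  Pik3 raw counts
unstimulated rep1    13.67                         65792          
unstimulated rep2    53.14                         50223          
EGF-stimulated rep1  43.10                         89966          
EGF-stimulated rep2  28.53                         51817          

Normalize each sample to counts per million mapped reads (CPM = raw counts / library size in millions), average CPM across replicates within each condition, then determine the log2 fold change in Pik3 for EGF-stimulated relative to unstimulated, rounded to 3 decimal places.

-0.561

CPM(unstimulated rep1) = 65792 / 13.67 = 4812.8749
CPM(unstimulated rep2) = 50223 / 53.14 = 945.1073
CPM(EGF-stimulated rep1) = 89966 / 43.10 = 2087.3782
CPM(EGF-stimulated rep2) = 51817 / 28.53 = 1816.2285
mean CPM(unstimulated) = 2878.9911; mean CPM(EGF-stimulated) = 1951.8034
Fold change = 1951.8034 / 2878.9911 = 0.67795
log2(0.67795) = -0.5608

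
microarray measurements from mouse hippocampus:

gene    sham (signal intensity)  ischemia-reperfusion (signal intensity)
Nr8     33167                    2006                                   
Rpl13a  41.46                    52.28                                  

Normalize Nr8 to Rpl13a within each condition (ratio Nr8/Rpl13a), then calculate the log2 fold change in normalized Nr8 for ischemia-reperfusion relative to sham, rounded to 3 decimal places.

-4.382

Nr8/Rpl13a (sham) = 33167 / 41.46 = 799.98
Nr8/Rpl13a (ischemia-reperfusion) = 2006 / 52.28 = 38.37
Fold change = 38.37 / 799.98 = 0.0480
log2(0.0480) = -4.3819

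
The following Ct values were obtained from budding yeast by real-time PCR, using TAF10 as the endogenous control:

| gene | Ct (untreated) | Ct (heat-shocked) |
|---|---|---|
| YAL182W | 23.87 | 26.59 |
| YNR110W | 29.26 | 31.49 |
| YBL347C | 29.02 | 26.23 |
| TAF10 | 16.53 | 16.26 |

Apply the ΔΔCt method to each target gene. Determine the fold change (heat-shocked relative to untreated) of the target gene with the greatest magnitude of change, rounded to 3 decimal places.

YAL182W: ΔΔCt = (26.59−16.26) − (23.87−16.53) = 10.33 − 7.34 = 2.99; fold change = 2^-2.99 = 0.126
YNR110W: ΔΔCt = (31.49−16.26) − (29.26−16.53) = 15.23 − 12.73 = 2.50; fold change = 2^-2.50 = 0.177
YBL347C: ΔΔCt = (26.23−16.26) − (29.02−16.53) = 9.97 − 12.49 = -2.52; fold change = 2^2.52 = 5.736
YAL182W has the largest |ΔΔCt| = 2.99.

0.126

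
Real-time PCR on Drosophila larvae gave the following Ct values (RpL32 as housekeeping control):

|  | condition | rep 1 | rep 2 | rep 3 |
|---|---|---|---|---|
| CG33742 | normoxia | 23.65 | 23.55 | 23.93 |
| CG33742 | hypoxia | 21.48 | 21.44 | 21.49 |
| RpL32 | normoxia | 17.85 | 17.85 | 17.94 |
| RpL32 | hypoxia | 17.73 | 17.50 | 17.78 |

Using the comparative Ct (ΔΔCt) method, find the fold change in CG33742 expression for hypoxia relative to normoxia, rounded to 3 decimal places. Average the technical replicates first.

Mean Ct: CG33742 normoxia 23.710; CG33742 hypoxia 21.470; RpL32 normoxia 17.880; RpL32 hypoxia 17.670
ΔCt(normoxia) = 23.710 − 17.880 = 5.830
ΔCt(hypoxia) = 21.470 − 17.670 = 3.800
ΔΔCt = 3.800 − 5.830 = -2.030
Fold change = 2^(−(-2.030)) = 2^2.030 = 4.0840

4.084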